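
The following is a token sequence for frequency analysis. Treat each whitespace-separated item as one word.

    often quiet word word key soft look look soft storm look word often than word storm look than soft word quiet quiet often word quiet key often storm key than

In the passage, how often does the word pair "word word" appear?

1

Scanning the 29 overlapping bigram windows for "word word":
  position 3–4: word word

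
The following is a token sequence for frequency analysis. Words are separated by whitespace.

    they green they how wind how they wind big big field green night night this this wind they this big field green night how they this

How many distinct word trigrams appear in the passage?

26 tokens → 24 trigram windows in total.
Repeated trigrams (each contributes count−1 duplicates):
  big field green: 2
  field green night: 2
2 duplicate windows → 24 − 2 = 22 distinct.

22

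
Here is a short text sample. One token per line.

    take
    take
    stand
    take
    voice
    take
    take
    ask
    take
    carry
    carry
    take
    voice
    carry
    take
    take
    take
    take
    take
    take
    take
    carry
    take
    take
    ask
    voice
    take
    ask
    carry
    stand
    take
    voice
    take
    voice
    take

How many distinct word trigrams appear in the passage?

35 tokens → 33 trigram windows in total.
Repeated trigrams (each contributes count−1 duplicates):
  take take take: 5
  take voice take: 3
  carry take take: 2
  stand take voice: 2
  take take ask: 2
9 duplicate windows → 33 − 9 = 24 distinct.

24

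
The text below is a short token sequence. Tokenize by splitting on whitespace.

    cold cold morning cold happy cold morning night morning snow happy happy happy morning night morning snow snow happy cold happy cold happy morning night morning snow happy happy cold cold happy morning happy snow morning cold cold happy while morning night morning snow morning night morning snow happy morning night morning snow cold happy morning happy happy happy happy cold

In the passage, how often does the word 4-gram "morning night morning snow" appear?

6

Scanning the 58 overlapping 4-gram windows for "morning night morning snow":
  position 7–10: morning night morning snow
  position 14–17: morning night morning snow
  position 24–27: morning night morning snow
  position 41–44: morning night morning snow
  position 45–48: morning night morning snow
  position 50–53: morning night morning snow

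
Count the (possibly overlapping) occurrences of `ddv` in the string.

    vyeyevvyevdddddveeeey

Sliding a length-3 window over the 21 characters (19 positions):
  position 14–16: ddv

1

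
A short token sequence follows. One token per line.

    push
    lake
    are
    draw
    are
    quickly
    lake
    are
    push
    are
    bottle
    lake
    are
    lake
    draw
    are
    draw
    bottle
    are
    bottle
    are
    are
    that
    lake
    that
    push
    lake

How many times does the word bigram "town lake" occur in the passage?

Scanning the 26 overlapping bigram windows for "town lake":
  (none found)

0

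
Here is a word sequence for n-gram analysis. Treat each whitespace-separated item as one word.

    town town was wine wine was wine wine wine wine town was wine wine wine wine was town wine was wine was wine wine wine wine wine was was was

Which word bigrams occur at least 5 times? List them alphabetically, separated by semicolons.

Bigram counts meeting the condition (at least 5 times):
  was wine: 5
  wine was: 5
  wine wine: 11

was wine; wine was; wine wine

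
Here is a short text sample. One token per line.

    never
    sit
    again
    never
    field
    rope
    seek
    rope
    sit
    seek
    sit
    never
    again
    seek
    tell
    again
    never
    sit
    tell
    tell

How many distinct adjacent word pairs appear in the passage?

17

20 tokens → 19 bigram windows in total.
Repeated bigrams (each contributes count−1 duplicates):
  again never: 2
  never sit: 2
2 duplicate windows → 19 − 2 = 17 distinct.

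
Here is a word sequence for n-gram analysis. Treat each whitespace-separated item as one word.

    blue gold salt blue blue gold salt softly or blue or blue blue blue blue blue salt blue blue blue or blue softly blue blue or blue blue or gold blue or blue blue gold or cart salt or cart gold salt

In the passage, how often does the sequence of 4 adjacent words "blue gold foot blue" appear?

Scanning the 39 overlapping 4-gram windows for "blue gold foot blue":
  (none found)

0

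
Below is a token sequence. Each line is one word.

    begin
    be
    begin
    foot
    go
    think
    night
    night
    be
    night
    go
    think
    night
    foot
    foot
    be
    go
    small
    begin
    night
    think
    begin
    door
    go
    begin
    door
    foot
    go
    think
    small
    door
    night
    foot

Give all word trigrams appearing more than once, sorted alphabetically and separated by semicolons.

foot go think; go think night

Trigram counts meeting the condition (more than once):
  foot go think: 2
  go think night: 2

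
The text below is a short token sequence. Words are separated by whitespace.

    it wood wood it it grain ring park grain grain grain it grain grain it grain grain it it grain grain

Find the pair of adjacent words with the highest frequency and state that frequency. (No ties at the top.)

Bigram frequencies (highest first):
  grain grain: 5
  it grain: 4
  grain it: 3
  it it: 2
  it wood: 1
  wood wood: 1
  … (4 more, each ≤ 1)

"grain grain", 5 times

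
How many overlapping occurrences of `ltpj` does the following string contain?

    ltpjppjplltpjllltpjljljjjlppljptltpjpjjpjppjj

4

Sliding a length-4 window over the 45 characters (42 positions):
  position 1–4: ltpj
  position 10–13: ltpj
  position 16–19: ltpj
  position 33–36: ltpj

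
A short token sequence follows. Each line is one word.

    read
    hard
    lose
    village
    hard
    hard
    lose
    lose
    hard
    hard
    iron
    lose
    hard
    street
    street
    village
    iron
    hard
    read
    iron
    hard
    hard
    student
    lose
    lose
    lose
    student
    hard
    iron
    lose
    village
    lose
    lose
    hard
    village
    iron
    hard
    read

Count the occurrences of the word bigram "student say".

Scanning the 37 overlapping bigram windows for "student say":
  (none found)

0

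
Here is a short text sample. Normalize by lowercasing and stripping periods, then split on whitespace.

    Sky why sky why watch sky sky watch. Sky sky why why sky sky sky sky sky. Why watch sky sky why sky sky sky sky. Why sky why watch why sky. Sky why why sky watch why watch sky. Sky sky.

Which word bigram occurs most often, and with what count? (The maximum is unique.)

"sky sky", 13 times

Bigram frequencies (highest first):
  sky sky: 13
  sky why: 8
  why sky: 6
  why watch: 4
  watch sky: 4
  sky watch: 2
  … (2 more, each ≤ 2)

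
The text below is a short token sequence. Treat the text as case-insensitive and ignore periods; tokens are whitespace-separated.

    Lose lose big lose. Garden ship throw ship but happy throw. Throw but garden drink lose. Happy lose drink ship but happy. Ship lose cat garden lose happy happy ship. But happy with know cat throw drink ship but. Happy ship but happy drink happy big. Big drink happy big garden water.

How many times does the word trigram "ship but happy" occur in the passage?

5

Scanning the 50 overlapping trigram windows for "ship but happy":
  position 8–10: ship but happy
  position 20–22: ship but happy
  position 30–32: ship but happy
  position 38–40: ship but happy
  position 41–43: ship but happy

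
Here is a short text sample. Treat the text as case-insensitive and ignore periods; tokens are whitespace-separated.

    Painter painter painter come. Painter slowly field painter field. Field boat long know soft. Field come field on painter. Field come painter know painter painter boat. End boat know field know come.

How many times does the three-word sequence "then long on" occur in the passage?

0

Scanning the 30 overlapping trigram windows for "then long on":
  (none found)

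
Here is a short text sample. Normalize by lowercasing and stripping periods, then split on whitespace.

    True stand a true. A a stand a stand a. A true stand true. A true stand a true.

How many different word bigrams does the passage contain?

7

19 tokens → 18 bigram windows in total.
Repeated bigrams (each contributes count−1 duplicates):
  a true: 4
  stand a: 4
  true stand: 3
  a a: 2
  a stand: 2
  true a: 2
11 duplicate windows → 18 − 11 = 7 distinct.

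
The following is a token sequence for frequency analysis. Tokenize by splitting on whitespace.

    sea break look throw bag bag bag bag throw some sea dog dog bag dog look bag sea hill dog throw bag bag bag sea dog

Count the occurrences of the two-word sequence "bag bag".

5

Scanning the 25 overlapping bigram windows for "bag bag":
  position 5–6: bag bag
  position 6–7: bag bag
  position 7–8: bag bag
  position 22–23: bag bag
  position 23–24: bag bag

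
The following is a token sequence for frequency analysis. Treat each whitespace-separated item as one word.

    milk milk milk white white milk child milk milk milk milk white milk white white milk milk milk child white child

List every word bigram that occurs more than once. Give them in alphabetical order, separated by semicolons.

Bigram counts meeting the condition (more than once):
  milk child: 2
  milk milk: 7
  milk white: 3
  white milk: 3
  white white: 2

milk child; milk milk; milk white; white milk; white white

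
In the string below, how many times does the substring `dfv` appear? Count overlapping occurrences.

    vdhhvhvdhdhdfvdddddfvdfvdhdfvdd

4

Sliding a length-3 window over the 31 characters (29 positions):
  position 12–14: dfv
  position 19–21: dfv
  position 22–24: dfv
  position 27–29: dfv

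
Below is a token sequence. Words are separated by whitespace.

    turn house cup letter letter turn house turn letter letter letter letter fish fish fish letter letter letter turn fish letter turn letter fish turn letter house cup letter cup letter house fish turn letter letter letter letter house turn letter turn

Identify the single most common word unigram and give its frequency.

"letter", 19 times

Unigram frequencies (highest first):
  letter: 19
  turn: 9
  fish: 6
  house: 5
  cup: 3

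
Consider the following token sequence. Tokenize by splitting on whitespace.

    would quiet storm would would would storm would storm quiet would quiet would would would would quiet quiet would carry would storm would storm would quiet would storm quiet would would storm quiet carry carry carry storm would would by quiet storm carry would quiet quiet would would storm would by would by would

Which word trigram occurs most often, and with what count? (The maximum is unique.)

Trigram frequencies (highest first):
  would storm would: 4
  would would would: 3
  would would storm: 3
  would storm quiet: 3
  quiet would would: 3
  storm would would: 2
  … (28 more, each ≤ 2)

"would storm would", 4 times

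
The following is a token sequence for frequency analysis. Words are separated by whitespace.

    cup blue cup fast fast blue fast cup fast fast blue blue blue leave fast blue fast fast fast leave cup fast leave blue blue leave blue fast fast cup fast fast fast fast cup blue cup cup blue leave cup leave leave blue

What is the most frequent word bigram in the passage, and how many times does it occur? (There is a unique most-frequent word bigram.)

"fast fast", 8 times

Bigram frequencies (highest first):
  fast fast: 8
  cup fast: 4
  cup blue: 3
  fast blue: 3
  blue fast: 3
  fast cup: 3
  … (10 more, each ≤ 3)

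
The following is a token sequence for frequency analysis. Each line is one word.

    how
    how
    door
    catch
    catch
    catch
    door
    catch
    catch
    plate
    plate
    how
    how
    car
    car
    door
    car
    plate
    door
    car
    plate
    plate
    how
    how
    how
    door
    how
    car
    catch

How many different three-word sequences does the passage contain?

22

29 tokens → 27 trigram windows in total.
Repeated trigrams (each contributes count−1 duplicates):
  door car plate: 2
  door catch catch: 2
  how how door: 2
  plate how how: 2
  plate plate how: 2
5 duplicate windows → 27 − 5 = 22 distinct.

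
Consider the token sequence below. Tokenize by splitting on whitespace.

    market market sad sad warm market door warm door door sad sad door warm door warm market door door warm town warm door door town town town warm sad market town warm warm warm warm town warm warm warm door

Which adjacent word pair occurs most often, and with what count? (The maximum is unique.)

"warm warm", 5 times

Bigram frequencies (highest first):
  warm warm: 5
  door warm: 4
  warm door: 4
  town warm: 4
  door door: 3
  sad sad: 2
  … (13 more, each ≤ 2)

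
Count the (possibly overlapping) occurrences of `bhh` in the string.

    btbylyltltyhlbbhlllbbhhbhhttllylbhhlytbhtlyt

3

Sliding a length-3 window over the 44 characters (42 positions):
  position 21–23: bhh
  position 24–26: bhh
  position 33–35: bhh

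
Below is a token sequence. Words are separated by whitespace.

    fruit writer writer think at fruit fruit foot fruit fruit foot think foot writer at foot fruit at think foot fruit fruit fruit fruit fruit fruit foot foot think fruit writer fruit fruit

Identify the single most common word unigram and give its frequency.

"fruit", 15 times

Unigram frequencies (highest first):
  fruit: 15
  foot: 7
  writer: 4
  think: 4
  at: 3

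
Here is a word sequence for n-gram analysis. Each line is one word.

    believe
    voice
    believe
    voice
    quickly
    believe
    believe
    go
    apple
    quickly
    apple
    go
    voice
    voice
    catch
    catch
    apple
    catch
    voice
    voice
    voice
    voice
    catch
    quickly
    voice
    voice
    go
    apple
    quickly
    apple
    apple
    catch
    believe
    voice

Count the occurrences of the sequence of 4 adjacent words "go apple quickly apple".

2

Scanning the 31 overlapping 4-gram windows for "go apple quickly apple":
  position 8–11: go apple quickly apple
  position 27–30: go apple quickly apple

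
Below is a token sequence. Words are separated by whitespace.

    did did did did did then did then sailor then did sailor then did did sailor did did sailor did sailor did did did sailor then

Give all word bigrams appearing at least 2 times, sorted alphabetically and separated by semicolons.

did did; did sailor; did then; sailor did; sailor then; then did

Bigram counts meeting the condition (at least 2 times):
  did did: 8
  did sailor: 5
  did then: 2
  sailor did: 3
  sailor then: 3
  then did: 3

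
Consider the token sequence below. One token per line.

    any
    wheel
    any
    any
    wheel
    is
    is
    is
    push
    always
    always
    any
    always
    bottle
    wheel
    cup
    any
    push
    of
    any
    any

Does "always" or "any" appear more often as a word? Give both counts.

"always": 3 occurrences
"any": 7 occurrences

"any" (7 vs 3)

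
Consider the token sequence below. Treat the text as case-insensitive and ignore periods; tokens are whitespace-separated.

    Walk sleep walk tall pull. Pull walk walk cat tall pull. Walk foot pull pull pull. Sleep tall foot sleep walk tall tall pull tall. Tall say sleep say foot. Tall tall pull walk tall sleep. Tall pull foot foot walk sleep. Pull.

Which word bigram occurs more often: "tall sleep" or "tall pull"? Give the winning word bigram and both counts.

"tall sleep": 1 occurrence
"tall pull": 5 occurrences

"tall pull" (5 vs 1)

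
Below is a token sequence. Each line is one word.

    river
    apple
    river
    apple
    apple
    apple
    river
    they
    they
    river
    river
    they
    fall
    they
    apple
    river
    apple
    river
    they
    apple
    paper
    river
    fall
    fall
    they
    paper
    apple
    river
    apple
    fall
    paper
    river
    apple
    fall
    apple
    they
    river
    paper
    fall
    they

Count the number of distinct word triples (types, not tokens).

40 tokens → 38 trigram windows in total.
Repeated trigrams (each contributes count−1 duplicates):
  apple river apple: 3
  apple river they: 2
  river apple fall: 2
  river apple river: 2
5 duplicate windows → 38 − 5 = 33 distinct.

33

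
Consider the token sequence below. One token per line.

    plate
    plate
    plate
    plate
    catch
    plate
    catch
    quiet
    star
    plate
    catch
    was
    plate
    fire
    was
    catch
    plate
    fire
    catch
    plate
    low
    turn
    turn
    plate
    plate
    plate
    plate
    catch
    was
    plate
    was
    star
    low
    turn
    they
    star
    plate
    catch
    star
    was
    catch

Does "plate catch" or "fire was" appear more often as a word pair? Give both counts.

"plate catch": 5 occurrences
"fire was": 1 occurrence

"plate catch" (5 vs 1)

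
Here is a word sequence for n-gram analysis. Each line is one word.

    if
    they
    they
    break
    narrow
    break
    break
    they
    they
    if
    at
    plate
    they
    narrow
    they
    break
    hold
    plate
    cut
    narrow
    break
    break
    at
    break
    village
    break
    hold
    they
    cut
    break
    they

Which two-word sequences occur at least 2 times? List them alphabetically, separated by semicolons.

Bigram counts meeting the condition (at least 2 times):
  break break: 2
  break hold: 2
  break they: 2
  narrow break: 2
  they break: 2
  they they: 2

break break; break hold; break they; narrow break; they break; they they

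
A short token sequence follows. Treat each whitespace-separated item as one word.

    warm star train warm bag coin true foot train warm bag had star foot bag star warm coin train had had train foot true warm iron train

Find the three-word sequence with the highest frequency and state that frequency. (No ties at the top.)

Trigram frequencies (highest first):
  train warm bag: 2
  warm star train: 1
  star train warm: 1
  warm bag coin: 1
  bag coin true: 1
  coin true foot: 1
  … (18 more, each ≤ 1)

"train warm bag", 2 times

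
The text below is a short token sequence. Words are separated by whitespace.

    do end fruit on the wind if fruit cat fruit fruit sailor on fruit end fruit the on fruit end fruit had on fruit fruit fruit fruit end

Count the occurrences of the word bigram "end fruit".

3

Scanning the 27 overlapping bigram windows for "end fruit":
  position 2–3: end fruit
  position 15–16: end fruit
  position 20–21: end fruit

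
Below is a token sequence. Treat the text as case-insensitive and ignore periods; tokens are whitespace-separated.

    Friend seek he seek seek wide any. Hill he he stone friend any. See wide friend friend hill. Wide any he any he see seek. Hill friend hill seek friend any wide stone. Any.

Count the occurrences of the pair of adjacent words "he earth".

0

Scanning the 33 overlapping bigram windows for "he earth":
  (none found)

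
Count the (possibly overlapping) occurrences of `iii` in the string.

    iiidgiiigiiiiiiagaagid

Sliding a length-3 window over the 22 characters (20 positions):
  position 1–3: iii
  position 6–8: iii
  position 10–12: iii
  position 11–13: iii
  position 12–14: iii
  position 13–15: iii

6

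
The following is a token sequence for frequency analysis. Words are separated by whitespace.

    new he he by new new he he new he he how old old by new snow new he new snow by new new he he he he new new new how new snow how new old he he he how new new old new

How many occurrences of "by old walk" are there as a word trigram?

0

Scanning the 43 overlapping trigram windows for "by old walk":
  (none found)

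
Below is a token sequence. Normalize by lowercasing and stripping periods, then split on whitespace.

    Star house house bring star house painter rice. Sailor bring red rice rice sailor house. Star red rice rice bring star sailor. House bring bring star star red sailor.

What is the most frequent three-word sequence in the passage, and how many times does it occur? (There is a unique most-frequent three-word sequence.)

"red rice rice", 2 times

Trigram frequencies (highest first):
  red rice rice: 2
  star house house: 1
  house house bring: 1
  house bring star: 1
  bring star house: 1
  star house painter: 1
  … (20 more, each ≤ 1)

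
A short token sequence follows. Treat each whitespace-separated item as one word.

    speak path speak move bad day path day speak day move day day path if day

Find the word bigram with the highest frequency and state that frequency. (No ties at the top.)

"day path", 2 times

Bigram frequencies (highest first):
  day path: 2
  speak path: 1
  path speak: 1
  speak move: 1
  move bad: 1
  bad day: 1
  … (8 more, each ≤ 1)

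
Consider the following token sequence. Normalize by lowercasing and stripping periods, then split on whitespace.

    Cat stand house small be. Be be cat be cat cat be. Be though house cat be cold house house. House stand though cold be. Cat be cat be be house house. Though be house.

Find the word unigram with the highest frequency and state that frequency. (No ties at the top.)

"be", 12 times

Unigram frequencies (highest first):
  be: 12
  house: 8
  cat: 7
  though: 3
  stand: 2
  cold: 2
  … (1 more, each ≤ 1)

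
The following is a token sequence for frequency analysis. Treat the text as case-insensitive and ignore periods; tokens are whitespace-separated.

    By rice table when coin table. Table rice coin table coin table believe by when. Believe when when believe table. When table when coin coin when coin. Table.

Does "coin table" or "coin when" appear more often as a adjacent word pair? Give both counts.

"coin table" (4 vs 1)

"coin table": 4 occurrences
"coin when": 1 occurrence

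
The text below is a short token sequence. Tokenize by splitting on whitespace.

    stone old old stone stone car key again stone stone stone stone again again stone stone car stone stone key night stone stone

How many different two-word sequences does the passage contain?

23 tokens → 22 bigram windows in total.
Repeated bigrams (each contributes count−1 duplicates):
  stone stone: 7
  again stone: 2
  stone car: 2
8 duplicate windows → 22 − 8 = 14 distinct.

14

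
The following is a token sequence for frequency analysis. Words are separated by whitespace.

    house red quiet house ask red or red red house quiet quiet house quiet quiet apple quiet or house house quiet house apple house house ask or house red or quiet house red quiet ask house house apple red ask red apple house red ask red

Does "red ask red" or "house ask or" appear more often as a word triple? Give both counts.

"red ask red" (2 vs 1)

"red ask red": 2 occurrences
"house ask or": 1 occurrence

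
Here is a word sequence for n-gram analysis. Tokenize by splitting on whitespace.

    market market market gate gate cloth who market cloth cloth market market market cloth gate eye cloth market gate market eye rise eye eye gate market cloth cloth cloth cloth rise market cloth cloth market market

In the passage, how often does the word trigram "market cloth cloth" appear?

3

Scanning the 34 overlapping trigram windows for "market cloth cloth":
  position 8–10: market cloth cloth
  position 26–28: market cloth cloth
  position 32–34: market cloth cloth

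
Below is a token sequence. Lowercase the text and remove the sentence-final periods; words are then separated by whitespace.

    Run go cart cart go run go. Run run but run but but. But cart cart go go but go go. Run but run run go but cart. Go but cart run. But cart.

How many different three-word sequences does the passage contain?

29

34 tokens → 32 trigram windows in total.
Repeated trigrams (each contributes count−1 duplicates):
  cart cart go: 2
  go but cart: 2
  run but run: 2
3 duplicate windows → 32 − 3 = 29 distinct.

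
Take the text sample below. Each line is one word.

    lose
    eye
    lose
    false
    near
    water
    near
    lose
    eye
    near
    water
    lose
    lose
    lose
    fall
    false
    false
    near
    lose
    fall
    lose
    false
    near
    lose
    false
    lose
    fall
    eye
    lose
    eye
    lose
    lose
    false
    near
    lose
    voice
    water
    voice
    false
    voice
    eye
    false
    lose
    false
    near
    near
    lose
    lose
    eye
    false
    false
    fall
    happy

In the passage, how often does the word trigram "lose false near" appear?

4

Scanning the 51 overlapping trigram windows for "lose false near":
  position 3–5: lose false near
  position 21–23: lose false near
  position 32–34: lose false near
  position 43–45: lose false near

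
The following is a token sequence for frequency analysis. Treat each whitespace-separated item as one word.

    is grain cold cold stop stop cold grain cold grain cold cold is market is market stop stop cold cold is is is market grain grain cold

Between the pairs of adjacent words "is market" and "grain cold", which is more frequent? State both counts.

"grain cold" (4 vs 3)

"is market": 3 occurrences
"grain cold": 4 occurrences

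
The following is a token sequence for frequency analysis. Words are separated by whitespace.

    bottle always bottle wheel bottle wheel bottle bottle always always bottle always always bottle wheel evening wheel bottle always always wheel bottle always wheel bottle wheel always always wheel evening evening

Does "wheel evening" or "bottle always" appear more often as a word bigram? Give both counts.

"bottle always" (5 vs 2)

"wheel evening": 2 occurrences
"bottle always": 5 occurrences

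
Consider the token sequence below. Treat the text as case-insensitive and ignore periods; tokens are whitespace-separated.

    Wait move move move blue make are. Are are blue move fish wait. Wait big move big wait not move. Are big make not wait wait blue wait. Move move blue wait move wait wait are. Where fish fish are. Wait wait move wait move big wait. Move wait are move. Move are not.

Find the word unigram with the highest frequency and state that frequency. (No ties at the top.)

Unigram frequencies (highest first):
  wait: 15
  move: 14
  are: 8
  blue: 4
  big: 4
  fish: 3
  … (3 more, each ≤ 3)

"wait", 15 times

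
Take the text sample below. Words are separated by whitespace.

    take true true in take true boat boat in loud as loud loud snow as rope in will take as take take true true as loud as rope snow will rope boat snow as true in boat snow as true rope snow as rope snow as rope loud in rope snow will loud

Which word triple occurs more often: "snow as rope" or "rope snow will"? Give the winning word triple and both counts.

"snow as rope" (3 vs 2)

"snow as rope": 3 occurrences
"rope snow will": 2 occurrences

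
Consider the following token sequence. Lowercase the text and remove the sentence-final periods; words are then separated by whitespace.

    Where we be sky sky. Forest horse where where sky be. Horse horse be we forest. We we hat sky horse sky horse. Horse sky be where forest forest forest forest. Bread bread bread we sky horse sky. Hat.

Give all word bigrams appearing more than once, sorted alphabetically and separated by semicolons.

Bigram counts meeting the condition (more than once):
  bread bread: 2
  forest forest: 3
  horse horse: 2
  horse sky: 3
  sky be: 2
  sky horse: 3

bread bread; forest forest; horse horse; horse sky; sky be; sky horse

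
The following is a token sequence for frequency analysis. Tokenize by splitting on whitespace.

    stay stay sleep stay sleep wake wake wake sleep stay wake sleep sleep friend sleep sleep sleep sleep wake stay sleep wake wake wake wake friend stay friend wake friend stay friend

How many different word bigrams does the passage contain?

15

32 tokens → 31 bigram windows in total.
Repeated bigrams (each contributes count−1 duplicates):
  wake wake: 5
  sleep sleep: 4
  sleep wake: 3
  stay sleep: 3
  friend stay: 2
  sleep stay: 2
  stay friend: 2
  wake friend: 2
  … (1 more repeated)
16 duplicate windows → 31 − 16 = 15 distinct.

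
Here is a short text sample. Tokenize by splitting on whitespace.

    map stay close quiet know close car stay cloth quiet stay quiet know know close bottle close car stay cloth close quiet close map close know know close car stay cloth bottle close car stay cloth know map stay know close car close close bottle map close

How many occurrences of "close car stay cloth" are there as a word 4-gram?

4

Scanning the 44 overlapping 4-gram windows for "close car stay cloth":
  position 6–9: close car stay cloth
  position 17–20: close car stay cloth
  position 28–31: close car stay cloth
  position 33–36: close car stay cloth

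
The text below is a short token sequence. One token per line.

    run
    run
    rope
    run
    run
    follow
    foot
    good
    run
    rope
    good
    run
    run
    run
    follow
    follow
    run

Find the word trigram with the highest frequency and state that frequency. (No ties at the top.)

"run run follow", 2 times

Trigram frequencies (highest first):
  run run follow: 2
  run run rope: 1
  run rope run: 1
  rope run run: 1
  run follow foot: 1
  follow foot good: 1
  … (8 more, each ≤ 1)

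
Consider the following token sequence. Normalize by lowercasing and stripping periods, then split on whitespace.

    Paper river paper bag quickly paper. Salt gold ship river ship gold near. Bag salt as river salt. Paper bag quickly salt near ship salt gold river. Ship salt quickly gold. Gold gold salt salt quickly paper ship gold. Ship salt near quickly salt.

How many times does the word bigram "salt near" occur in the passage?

Scanning the 43 overlapping bigram windows for "salt near":
  position 22–23: salt near
  position 41–42: salt near

2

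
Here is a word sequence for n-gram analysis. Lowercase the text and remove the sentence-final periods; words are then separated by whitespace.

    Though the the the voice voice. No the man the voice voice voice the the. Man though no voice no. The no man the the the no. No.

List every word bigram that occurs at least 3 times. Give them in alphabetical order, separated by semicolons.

Bigram counts meeting the condition (at least 3 times):
  the the: 5
  voice voice: 3

the the; voice voice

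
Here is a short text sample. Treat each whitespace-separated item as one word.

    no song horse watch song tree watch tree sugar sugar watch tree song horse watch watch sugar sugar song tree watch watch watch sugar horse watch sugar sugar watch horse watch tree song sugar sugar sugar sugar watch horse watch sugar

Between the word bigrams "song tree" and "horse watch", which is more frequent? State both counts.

"song tree": 2 occurrences
"horse watch": 5 occurrences

"horse watch" (5 vs 2)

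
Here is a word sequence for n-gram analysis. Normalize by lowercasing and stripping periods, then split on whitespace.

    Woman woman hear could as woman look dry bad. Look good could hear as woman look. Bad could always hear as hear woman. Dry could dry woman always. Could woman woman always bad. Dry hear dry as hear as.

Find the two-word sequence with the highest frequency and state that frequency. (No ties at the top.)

Bigram frequencies (highest first):
  hear as: 3
  woman woman: 2
  as woman: 2
  woman look: 2
  as hear: 2
  woman always: 2
  … (25 more, each ≤ 1)

"hear as", 3 times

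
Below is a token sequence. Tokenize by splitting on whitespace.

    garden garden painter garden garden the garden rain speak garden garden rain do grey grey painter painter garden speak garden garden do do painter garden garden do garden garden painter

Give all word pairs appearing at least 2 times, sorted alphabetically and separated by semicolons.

Bigram counts meeting the condition (at least 2 times):
  garden do: 2
  garden garden: 6
  garden painter: 2
  garden rain: 2
  painter garden: 3
  speak garden: 2

garden do; garden garden; garden painter; garden rain; painter garden; speak garden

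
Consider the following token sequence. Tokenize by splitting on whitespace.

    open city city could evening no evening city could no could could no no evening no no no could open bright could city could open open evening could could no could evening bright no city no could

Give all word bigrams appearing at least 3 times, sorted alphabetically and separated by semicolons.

Bigram counts meeting the condition (at least 3 times):
  city could: 3
  could no: 3
  no could: 4
  no no: 3

city could; could no; no could; no no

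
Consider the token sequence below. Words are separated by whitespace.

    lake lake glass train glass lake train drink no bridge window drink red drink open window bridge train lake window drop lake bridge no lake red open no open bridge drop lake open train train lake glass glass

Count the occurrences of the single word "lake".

8

Scanning the 38 tokens for "lake":
  position 1: lake
  position 2: lake
  position 6: lake
  position 19: lake
  position 22: lake
  position 25: lake
  position 32: lake
  position 36: lake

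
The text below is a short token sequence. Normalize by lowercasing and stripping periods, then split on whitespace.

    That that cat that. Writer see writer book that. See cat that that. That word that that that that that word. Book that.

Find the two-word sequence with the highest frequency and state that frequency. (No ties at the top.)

"that that", 7 times

Bigram frequencies (highest first):
  that that: 7
  cat that: 2
  book that: 2
  that word: 2
  that cat: 1
  that writer: 1
  … (7 more, each ≤ 1)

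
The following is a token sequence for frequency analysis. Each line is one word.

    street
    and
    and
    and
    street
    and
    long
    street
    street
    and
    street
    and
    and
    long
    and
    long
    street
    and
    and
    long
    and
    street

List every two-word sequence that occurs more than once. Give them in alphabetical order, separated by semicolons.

and and; and long; and street; long and; long street; street and

Bigram counts meeting the condition (more than once):
  and and: 4
  and long: 4
  and street: 3
  long and: 2
  long street: 2
  street and: 5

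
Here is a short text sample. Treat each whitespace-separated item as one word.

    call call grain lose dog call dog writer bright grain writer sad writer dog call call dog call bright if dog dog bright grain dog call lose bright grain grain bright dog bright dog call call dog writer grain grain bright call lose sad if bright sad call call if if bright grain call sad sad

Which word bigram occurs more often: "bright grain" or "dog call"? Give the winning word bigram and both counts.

"dog call" (5 vs 4)

"bright grain": 4 occurrences
"dog call": 5 occurrences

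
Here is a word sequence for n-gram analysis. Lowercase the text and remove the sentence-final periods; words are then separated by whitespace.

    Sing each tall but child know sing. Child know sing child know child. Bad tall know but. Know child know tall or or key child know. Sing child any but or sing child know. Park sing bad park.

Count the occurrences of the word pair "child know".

6

Scanning the 37 overlapping bigram windows for "child know":
  position 5–6: child know
  position 8–9: child know
  position 11–12: child know
  position 19–20: child know
  position 25–26: child know
  position 33–34: child know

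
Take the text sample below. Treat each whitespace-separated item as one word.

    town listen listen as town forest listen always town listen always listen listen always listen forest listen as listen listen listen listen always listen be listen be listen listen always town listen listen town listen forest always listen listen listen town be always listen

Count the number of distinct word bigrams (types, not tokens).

17

44 tokens → 43 bigram windows in total.
Repeated bigrams (each contributes count−1 duplicates):
  listen listen: 9
  always listen: 5
  listen always: 5
  town listen: 4
  always town: 2
  be listen: 2
  forest listen: 2
  listen as: 2
  … (3 more repeated)
26 duplicate windows → 43 − 26 = 17 distinct.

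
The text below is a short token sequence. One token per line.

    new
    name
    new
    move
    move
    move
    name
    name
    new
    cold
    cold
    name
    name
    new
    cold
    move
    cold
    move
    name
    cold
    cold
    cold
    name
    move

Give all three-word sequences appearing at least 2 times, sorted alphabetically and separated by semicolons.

cold cold name; name name new; name new cold

Trigram counts meeting the condition (at least 2 times):
  cold cold name: 2
  name name new: 2
  name new cold: 2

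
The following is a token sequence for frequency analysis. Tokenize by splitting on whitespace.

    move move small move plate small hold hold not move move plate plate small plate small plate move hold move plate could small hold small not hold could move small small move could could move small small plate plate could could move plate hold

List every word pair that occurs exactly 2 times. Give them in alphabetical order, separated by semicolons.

could could; move move; plate could; plate plate; small hold; small move; small small

Bigram counts meeting the condition (exactly 2 times):
  could could: 2
  move move: 2
  plate could: 2
  plate plate: 2
  small hold: 2
  small move: 2
  small small: 2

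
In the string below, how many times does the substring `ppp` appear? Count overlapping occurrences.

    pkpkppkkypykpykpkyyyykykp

Sliding a length-3 window over the 25 characters (23 positions):
  (no match at any position)

0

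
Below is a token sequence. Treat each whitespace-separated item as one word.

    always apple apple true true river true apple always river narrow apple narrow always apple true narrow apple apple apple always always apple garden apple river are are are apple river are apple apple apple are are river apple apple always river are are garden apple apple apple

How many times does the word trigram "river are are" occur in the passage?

Scanning the 46 overlapping trigram windows for "river are are":
  position 26–28: river are are
  position 42–44: river are are

2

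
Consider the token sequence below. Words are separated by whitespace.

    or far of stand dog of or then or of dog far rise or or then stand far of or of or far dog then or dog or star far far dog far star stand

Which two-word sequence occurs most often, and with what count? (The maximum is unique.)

Bigram frequencies (highest first):
  of or: 3
  or far: 2
  far of: 2
  or then: 2
  then or: 2
  or of: 2
  … (19 more, each ≤ 2)

"of or", 3 times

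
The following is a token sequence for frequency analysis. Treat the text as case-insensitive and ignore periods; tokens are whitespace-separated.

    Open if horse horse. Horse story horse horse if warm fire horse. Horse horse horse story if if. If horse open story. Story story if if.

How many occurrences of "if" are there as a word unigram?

7

Scanning the 26 tokens for "if":
  position 2: if
  position 9: if
  position 17: if
  position 18: if
  position 19: if
  position 25: if
  position 26: if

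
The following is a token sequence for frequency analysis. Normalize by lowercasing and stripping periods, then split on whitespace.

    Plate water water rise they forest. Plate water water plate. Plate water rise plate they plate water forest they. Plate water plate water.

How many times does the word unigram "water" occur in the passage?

8

Scanning the 23 tokens for "water":
  position 2: water
  position 3: water
  position 8: water
  position 9: water
  position 12: water
  position 17: water
  position 21: water
  position 23: water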